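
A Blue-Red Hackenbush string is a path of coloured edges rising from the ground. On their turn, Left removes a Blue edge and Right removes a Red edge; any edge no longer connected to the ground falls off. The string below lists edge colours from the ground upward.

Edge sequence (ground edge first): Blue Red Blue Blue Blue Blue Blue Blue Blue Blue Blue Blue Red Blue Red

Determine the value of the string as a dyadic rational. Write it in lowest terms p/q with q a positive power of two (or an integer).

B: Left { 0 }, Right { none } — simplest 1
BR: Left { 0 }, Right { 1 } — simplest 1/2
BRB: Left { 0; 1/2 }, Right { 1 } — simplest 3/4
BRBB: Left { 0; 1/2; 3/4 }, Right { 1 } — simplest 7/8
BRBBB: Left { 0; 1/2; 3/4; 7/8 }, Right { 1 } — simplest 15/16
BRBBBB: Left { 0; 1/2; 3/4; 7/8; 15/16 }, Right { 1 } — simplest 31/32
BRBBBBB: Left { 0; 1/2; 3/4; 7/8; 15/16; 31/32 }, Right { 1 } — simplest 63/64
BRBBBBBB: Left { 0; 1/2; 3/4; 7/8; 15/16; 31/32; 63/64 }, Right { 1 } — simplest 127/128
BRBBBBBBB: Left { 0; 1/2; 3/4; 7/8; 15/16; 31/32; 63/64; 127/128 }, Right { 1 } — simplest 255/256
BRBBBBBBBB: Left { 0; 1/2; 3/4; 7/8; 15/16; 31/32; 63/64; 127/128; 255/256 }, Right { 1 } — simplest 511/512
BRBBBBBBBBB: Left { 0; 1/2; 3/4; 7/8; 15/16; 31/32; 63/64; 127/128; 255/256; 511/512 }, Right { 1 } — simplest 1023/1024
BRBBBBBBBBBB: Left { 0; 1/2; 3/4; 7/8; 15/16; 31/32; 63/64; 127/128; 255/256; 511/512; 1023/1024 }, Right { 1 } — simplest 2047/2048
BRBBBBBBBBBBR: Left { 0; 1/2; 3/4; 7/8; 15/16; 31/32; 63/64; 127/128; 255/256; 511/512; 1023/1024 }, Right { 2047/2048; 1 } — simplest 4093/4096
BRBBBBBBBBBBRB: Left { 0; 1/2; 3/4; 7/8; 15/16; 31/32; 63/64; 127/128; 255/256; 511/512; 1023/1024; 4093/4096 }, Right { 2047/2048; 1 } — simplest 8187/8192
BRBBBBBBBBBBRBR: Left { 0; 1/2; 3/4; 7/8; 15/16; 31/32; 63/64; 127/128; 255/256; 511/512; 1023/1024; 4093/4096 }, Right { 8187/8192; 2047/2048; 1 } — simplest 16373/16384

16373/16384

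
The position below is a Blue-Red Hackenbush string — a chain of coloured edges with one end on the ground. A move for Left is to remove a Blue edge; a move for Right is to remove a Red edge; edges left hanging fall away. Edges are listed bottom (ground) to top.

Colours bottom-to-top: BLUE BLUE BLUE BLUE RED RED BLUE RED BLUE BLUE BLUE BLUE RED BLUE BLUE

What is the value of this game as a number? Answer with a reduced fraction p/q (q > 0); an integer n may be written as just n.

Prefix values for BLUE BLUE BLUE BLUE RED RED BLUE RED BLUE BLUE BLUE BLUE RED BLUE BLUE via {L|R} + simplicity:
v_1 [B]  L=[0]  R=[—]  gives 1
v_2 [BB]  L=[0; 1]  R=[—]  gives 2
v_3 [BBB]  L=[0; 1; 2]  R=[—]  gives 3
v_4 [BBBB]  L=[0; 1; 2; 3]  R=[—]  gives 4
v_5 [BBBBR]  L=[0; 1; 2; 3]  R=[4]  gives 7/2
v_6 [BBBBRR]  L=[0; 1; 2; 3]  R=[7/2; 4]  gives 13/4
v_7 [BBBBRRB]  L=[0; 1; 2; 3; 13/4]  R=[7/2; 4]  gives 27/8
v_8 [BBBBRRBR]  L=[0; 1; 2; 3; 13/4]  R=[27/8; 7/2; 4]  gives 53/16
v_9 [BBBBRRBRB]  L=[0; 1; 2; 3; 13/4; 53/16]  R=[27/8; 7/2; 4]  gives 107/32
v_10 [BBBBRRBRBB]  L=[0; 1; 2; 3; 13/4; 53/16; 107/32]  R=[27/8; 7/2; 4]  gives 215/64
v_11 [BBBBRRBRBBB]  L=[0; 1; 2; 3; 13/4; 53/16; 107/32; 215/64]  R=[27/8; 7/2; 4]  gives 431/128
v_12 [BBBBRRBRBBBB]  L=[0; 1; 2; 3; 13/4; 53/16; 107/32; 215/64; 431/128]  R=[27/8; 7/2; 4]  gives 863/256
v_13 [BBBBRRBRBBBBR]  L=[0; 1; 2; 3; 13/4; 53/16; 107/32; 215/64; 431/128]  R=[863/256; 27/8; 7/2; 4]  gives 1725/512
v_14 [BBBBRRBRBBBBRB]  L=[0; 1; 2; 3; 13/4; 53/16; 107/32; 215/64; 431/128; 1725/512]  R=[863/256; 27/8; 7/2; 4]  gives 3451/1024
v_15 [BBBBRRBRBBBBRBB]  L=[0; 1; 2; 3; 13/4; 53/16; 107/32; 215/64; 431/128; 1725/512; 3451/1024]  R=[863/256; 27/8; 7/2; 4]  gives 6903/2048

6903/2048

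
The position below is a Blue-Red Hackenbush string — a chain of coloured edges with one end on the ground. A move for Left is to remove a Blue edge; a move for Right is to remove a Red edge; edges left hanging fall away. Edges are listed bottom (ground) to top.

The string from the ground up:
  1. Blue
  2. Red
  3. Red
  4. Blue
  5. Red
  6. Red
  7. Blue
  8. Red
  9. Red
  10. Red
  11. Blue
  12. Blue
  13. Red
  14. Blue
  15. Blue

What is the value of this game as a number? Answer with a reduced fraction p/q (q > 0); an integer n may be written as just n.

edge 1 of 15 (Blue): { 0 | (no moves) } ⇒ 1
edge 2 of 15 (Red): { 0 | 1 } ⇒ 1/2
edge 3 of 15 (Red): { 0 | 1/2, 1 } ⇒ 1/4
edge 4 of 15 (Blue): { 0, 1/4 | 1/2, 1 } ⇒ 3/8
edge 5 of 15 (Red): { 0, 1/4 | 3/8, 1/2, 1 } ⇒ 5/16
edge 6 of 15 (Red): { 0, 1/4 | 5/16, 3/8, 1/2, 1 } ⇒ 9/32
edge 7 of 15 (Blue): { 0, 1/4, 9/32 | 5/16, 3/8, 1/2, 1 } ⇒ 19/64
edge 8 of 15 (Red): { 0, 1/4, 9/32 | 19/64, 5/16, 3/8, 1/2, 1 } ⇒ 37/128
edge 9 of 15 (Red): { 0, 1/4, 9/32 | 37/128, 19/64, 5/16, 3/8, 1/2, 1 } ⇒ 73/256
edge 10 of 15 (Red): { 0, 1/4, 9/32 | 73/256, 37/128, 19/64, 5/16, 3/8, 1/2, 1 } ⇒ 145/512
edge 11 of 15 (Blue): { 0, 1/4, 9/32, 145/512 | 73/256, 37/128, 19/64, 5/16, 3/8, 1/2, 1 } ⇒ 291/1024
edge 12 of 15 (Blue): { 0, 1/4, 9/32, 145/512, 291/1024 | 73/256, 37/128, 19/64, 5/16, 3/8, 1/2, 1 } ⇒ 583/2048
edge 13 of 15 (Red): { 0, 1/4, 9/32, 145/512, 291/1024 | 583/2048, 73/256, 37/128, 19/64, 5/16, 3/8, 1/2, 1 } ⇒ 1165/4096
edge 14 of 15 (Blue): { 0, 1/4, 9/32, 145/512, 291/1024, 1165/4096 | 583/2048, 73/256, 37/128, 19/64, 5/16, 3/8, 1/2, 1 } ⇒ 2331/8192
edge 15 of 15 (Blue): { 0, 1/4, 9/32, 145/512, 291/1024, 1165/4096, 2331/8192 | 583/2048, 73/256, 37/128, 19/64, 5/16, 3/8, 1/2, 1 } ⇒ 4663/16384

4663/16384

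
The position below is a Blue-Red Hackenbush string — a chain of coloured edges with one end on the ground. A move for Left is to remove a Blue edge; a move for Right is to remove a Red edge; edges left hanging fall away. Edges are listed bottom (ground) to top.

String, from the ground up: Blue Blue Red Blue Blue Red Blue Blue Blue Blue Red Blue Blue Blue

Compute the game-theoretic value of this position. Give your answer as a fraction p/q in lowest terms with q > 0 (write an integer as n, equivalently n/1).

7663/4096

Build v(s[:k]) for k = 1..14, string s = Blue Blue Red Blue Blue Red Blue Blue Blue Blue Red Blue Blue Blue.
step 1: add Blue to get B; options L={ 0 } R={ (no moves) } — 1
step 2: add Blue to get BB; options L={ 0, 1 } R={ (no moves) } — 2
step 3: add Red to get BBR; options L={ 0, 1 } R={ 2 } — 3/2
step 4: add Blue to get BBRB; options L={ 0, 1, 3/2 } R={ 2 } — 7/4
step 5: add Blue to get BBRBB; options L={ 0, 1, 3/2, 7/4 } R={ 2 } — 15/8
step 6: add Red to get BBRBBR; options L={ 0, 1, 3/2, 7/4 } R={ 15/8, 2 } — 29/16
step 7: add Blue to get BBRBBRB; options L={ 0, 1, 3/2, 7/4, 29/16 } R={ 15/8, 2 } — 59/32
step 8: add Blue to get BBRBBRBB; options L={ 0, 1, 3/2, 7/4, 29/16, 59/32 } R={ 15/8, 2 } — 119/64
step 9: add Blue to get BBRBBRBBB; options L={ 0, 1, 3/2, 7/4, 29/16, 59/32, 119/64 } R={ 15/8, 2 } — 239/128
step 10: add Blue to get BBRBBRBBBB; options L={ 0, 1, 3/2, 7/4, 29/16, 59/32, 119/64, 239/128 } R={ 15/8, 2 } — 479/256
step 11: add Red to get BBRBBRBBBBR; options L={ 0, 1, 3/2, 7/4, 29/16, 59/32, 119/64, 239/128 } R={ 479/256, 15/8, 2 } — 957/512
step 12: add Blue to get BBRBBRBBBBRB; options L={ 0, 1, 3/2, 7/4, 29/16, 59/32, 119/64, 239/128, 957/512 } R={ 479/256, 15/8, 2 } — 1915/1024
step 13: add Blue to get BBRBBRBBBBRBB; options L={ 0, 1, 3/2, 7/4, 29/16, 59/32, 119/64, 239/128, 957/512, 1915/1024 } R={ 479/256, 15/8, 2 } — 3831/2048
step 14: add Blue to get BBRBBRBBBBRBBB; options L={ 0, 1, 3/2, 7/4, 29/16, 59/32, 119/64, 239/128, 957/512, 1915/1024, 3831/2048 } R={ 479/256, 15/8, 2 } — 7663/4096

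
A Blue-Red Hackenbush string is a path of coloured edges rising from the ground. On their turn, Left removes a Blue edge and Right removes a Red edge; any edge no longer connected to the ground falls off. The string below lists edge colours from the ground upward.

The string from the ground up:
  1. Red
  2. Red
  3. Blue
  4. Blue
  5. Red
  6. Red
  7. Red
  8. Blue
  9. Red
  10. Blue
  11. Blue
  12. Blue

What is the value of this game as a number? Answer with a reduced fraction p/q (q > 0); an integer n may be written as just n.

-1489/1024

edge 1 of 12 (Red): { · | 0 } so -1
edge 2 of 12 (Red): { · | -1; 0 } so -2
edge 3 of 12 (Blue): { -2 | -1; 0 } so -3/2
edge 4 of 12 (Blue): { -2; -3/2 | -1; 0 } so -5/4
edge 5 of 12 (Red): { -2; -3/2 | -5/4; -1; 0 } so -11/8
edge 6 of 12 (Red): { -2; -3/2 | -11/8; -5/4; -1; 0 } so -23/16
edge 7 of 12 (Red): { -2; -3/2 | -23/16; -11/8; -5/4; -1; 0 } so -47/32
edge 8 of 12 (Blue): { -2; -3/2; -47/32 | -23/16; -11/8; -5/4; -1; 0 } so -93/64
edge 9 of 12 (Red): { -2; -3/2; -47/32 | -93/64; -23/16; -11/8; -5/4; -1; 0 } so -187/128
edge 10 of 12 (Blue): { -2; -3/2; -47/32; -187/128 | -93/64; -23/16; -11/8; -5/4; -1; 0 } so -373/256
edge 11 of 12 (Blue): { -2; -3/2; -47/32; -187/128; -373/256 | -93/64; -23/16; -11/8; -5/4; -1; 0 } so -745/512
edge 12 of 12 (Blue): { -2; -3/2; -47/32; -187/128; -373/256; -745/512 | -93/64; -23/16; -11/8; -5/4; -1; 0 } so -1489/1024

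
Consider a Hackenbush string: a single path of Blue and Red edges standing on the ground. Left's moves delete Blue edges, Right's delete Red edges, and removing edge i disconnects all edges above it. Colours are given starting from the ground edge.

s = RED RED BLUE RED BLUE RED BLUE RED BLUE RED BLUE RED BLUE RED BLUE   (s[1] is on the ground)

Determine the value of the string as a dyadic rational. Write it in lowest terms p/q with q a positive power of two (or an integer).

val(R) = { (no moves) | 0 } = -1
val(RR) = { (no moves) | -1,0 } = -2
val(RRB) = { -2 | -1,0 } = -3/2
val(RRBR) = { -2 | -3/2,-1,0 } = -7/4
val(RRBRB) = { -2,-7/4 | -3/2,-1,0 } = -13/8
val(RRBRBR) = { -2,-7/4 | -13/8,-3/2,-1,0 } = -27/16
val(RRBRBRB) = { -2,-7/4,-27/16 | -13/8,-3/2,-1,0 } = -53/32
val(RRBRBRBR) = { -2,-7/4,-27/16 | -53/32,-13/8,-3/2,-1,0 } = -107/64
val(RRBRBRBRB) = { -2,-7/4,-27/16,-107/64 | -53/32,-13/8,-3/2,-1,0 } = -213/128
val(RRBRBRBRBR) = { -2,-7/4,-27/16,-107/64 | -213/128,-53/32,-13/8,-3/2,-1,0 } = -427/256
val(RRBRBRBRBRB) = { -2,-7/4,-27/16,-107/64,-427/256 | -213/128,-53/32,-13/8,-3/2,-1,0 } = -853/512
val(RRBRBRBRBRBR) = { -2,-7/4,-27/16,-107/64,-427/256 | -853/512,-213/128,-53/32,-13/8,-3/2,-1,0 } = -1707/1024
val(RRBRBRBRBRBRB) = { -2,-7/4,-27/16,-107/64,-427/256,-1707/1024 | -853/512,-213/128,-53/32,-13/8,-3/2,-1,0 } = -3413/2048
val(RRBRBRBRBRBRBR) = { -2,-7/4,-27/16,-107/64,-427/256,-1707/1024 | -3413/2048,-853/512,-213/128,-53/32,-13/8,-3/2,-1,0 } = -6827/4096
val(RRBRBRBRBRBRBRB) = { -2,-7/4,-27/16,-107/64,-427/256,-1707/1024,-6827/4096 | -3413/2048,-853/512,-213/128,-53/32,-13/8,-3/2,-1,0 } = -13653/8192

-13653/8192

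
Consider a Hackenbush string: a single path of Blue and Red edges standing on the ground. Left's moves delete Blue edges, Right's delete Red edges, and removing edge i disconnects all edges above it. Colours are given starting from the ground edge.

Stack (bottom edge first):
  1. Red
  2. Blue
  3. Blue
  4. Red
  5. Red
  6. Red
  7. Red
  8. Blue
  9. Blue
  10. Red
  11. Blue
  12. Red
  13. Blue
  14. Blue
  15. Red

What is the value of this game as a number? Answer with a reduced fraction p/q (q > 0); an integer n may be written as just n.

1 of 15 · R · max L −∞ · min R 0 so -1
2 of 15 · RB · max L -1 · min R 0 so -1/2
3 of 15 · RBB · max L -1/2 · min R 0 so -1/4
4 of 15 · RBBR · max L -1/2 · min R -1/4 so -3/8
5 of 15 · RBBRR · max L -1/2 · min R -3/8 so -7/16
6 of 15 · RBBRRR · max L -1/2 · min R -7/16 so -15/32
7 of 15 · RBBRRRR · max L -1/2 · min R -15/32 so -31/64
8 of 15 · RBBRRRRB · max L -31/64 · min R -15/32 so -61/128
9 of 15 · RBBRRRRBB · max L -61/128 · min R -15/32 so -121/256
10 of 15 · RBBRRRRBBR · max L -61/128 · min R -121/256 so -243/512
11 of 15 · RBBRRRRBBRB · max L -243/512 · min R -121/256 so -485/1024
12 of 15 · RBBRRRRBBRBR · max L -243/512 · min R -485/1024 so -971/2048
13 of 15 · RBBRRRRBBRBRB · max L -971/2048 · min R -485/1024 so -1941/4096
14 of 15 · RBBRRRRBBRBRBB · max L -1941/4096 · min R -485/1024 so -3881/8192
15 of 15 · RBBRRRRBBRBRBBR · max L -1941/4096 · min R -3881/8192 so -7763/16384

-7763/16384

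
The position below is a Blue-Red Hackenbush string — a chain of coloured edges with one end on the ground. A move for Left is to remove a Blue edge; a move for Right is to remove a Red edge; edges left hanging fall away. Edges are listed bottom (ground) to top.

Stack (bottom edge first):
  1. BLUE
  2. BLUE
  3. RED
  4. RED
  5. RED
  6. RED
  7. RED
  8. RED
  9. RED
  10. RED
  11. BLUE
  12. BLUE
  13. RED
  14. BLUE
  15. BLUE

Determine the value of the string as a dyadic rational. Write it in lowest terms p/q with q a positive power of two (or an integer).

Prefix values for BLUE BLUE RED RED RED RED RED RED RED RED BLUE BLUE RED BLUE BLUE via {L|R} + simplicity:
B: Left { 0 }, Right { (no moves) } -> simplest 1
BB: Left { 0; 1 }, Right { (no moves) } -> simplest 2
BBR: Left { 0; 1 }, Right { 2 } -> simplest 3/2
BBRR: Left { 0; 1 }, Right { 3/2; 2 } -> simplest 5/4
BBRRR: Left { 0; 1 }, Right { 5/4; 3/2; 2 } -> simplest 9/8
BBRRRR: Left { 0; 1 }, Right { 9/8; 5/4; 3/2; 2 } -> simplest 17/16
BBRRRRR: Left { 0; 1 }, Right { 17/16; 9/8; 5/4; 3/2; 2 } -> simplest 33/32
BBRRRRRR: Left { 0; 1 }, Right { 33/32; 17/16; 9/8; 5/4; 3/2; 2 } -> simplest 65/64
BBRRRRRRR: Left { 0; 1 }, Right { 65/64; 33/32; 17/16; 9/8; 5/4; 3/2; 2 } -> simplest 129/128
BBRRRRRRRR: Left { 0; 1 }, Right { 129/128; 65/64; 33/32; 17/16; 9/8; 5/4; 3/2; 2 } -> simplest 257/256
BBRRRRRRRRB: Left { 0; 1; 257/256 }, Right { 129/128; 65/64; 33/32; 17/16; 9/8; 5/4; 3/2; 2 } -> simplest 515/512
BBRRRRRRRRBB: Left { 0; 1; 257/256; 515/512 }, Right { 129/128; 65/64; 33/32; 17/16; 9/8; 5/4; 3/2; 2 } -> simplest 1031/1024
BBRRRRRRRRBBR: Left { 0; 1; 257/256; 515/512 }, Right { 1031/1024; 129/128; 65/64; 33/32; 17/16; 9/8; 5/4; 3/2; 2 } -> simplest 2061/2048
BBRRRRRRRRBBRB: Left { 0; 1; 257/256; 515/512; 2061/2048 }, Right { 1031/1024; 129/128; 65/64; 33/32; 17/16; 9/8; 5/4; 3/2; 2 } -> simplest 4123/4096
BBRRRRRRRRBBRBB: Left { 0; 1; 257/256; 515/512; 2061/2048; 4123/4096 }, Right { 1031/1024; 129/128; 65/64; 33/32; 17/16; 9/8; 5/4; 3/2; 2 } -> simplest 8247/8192

8247/8192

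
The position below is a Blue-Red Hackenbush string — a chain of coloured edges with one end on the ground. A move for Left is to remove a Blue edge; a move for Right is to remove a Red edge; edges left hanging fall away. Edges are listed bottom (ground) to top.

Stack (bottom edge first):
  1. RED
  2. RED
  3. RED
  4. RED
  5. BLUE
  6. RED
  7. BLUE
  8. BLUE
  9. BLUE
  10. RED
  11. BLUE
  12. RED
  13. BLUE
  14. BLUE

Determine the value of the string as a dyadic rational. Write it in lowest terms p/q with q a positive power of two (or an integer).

-3625/1024

Recurse on prefixes of the 14-edge string RED RED RED RED BLUE RED BLUE BLUE BLUE RED BLUE RED BLUE BLUE:
R: Left { · }, Right { 0 } -> simplest -1
RR: Left { · }, Right { -1,0 } -> simplest -2
RRR: Left { · }, Right { -2,-1,0 } -> simplest -3
RRRR: Left { · }, Right { -3,-2,-1,0 } -> simplest -4
RRRRB: Left { -4 }, Right { -3,-2,-1,0 } -> simplest -7/2
RRRRBR: Left { -4 }, Right { -7/2,-3,-2,-1,0 } -> simplest -15/4
RRRRBRB: Left { -4,-15/4 }, Right { -7/2,-3,-2,-1,0 } -> simplest -29/8
RRRRBRBB: Left { -4,-15/4,-29/8 }, Right { -7/2,-3,-2,-1,0 } -> simplest -57/16
RRRRBRBBB: Left { -4,-15/4,-29/8,-57/16 }, Right { -7/2,-3,-2,-1,0 } -> simplest -113/32
RRRRBRBBBR: Left { -4,-15/4,-29/8,-57/16 }, Right { -113/32,-7/2,-3,-2,-1,0 } -> simplest -227/64
RRRRBRBBBRB: Left { -4,-15/4,-29/8,-57/16,-227/64 }, Right { -113/32,-7/2,-3,-2,-1,0 } -> simplest -453/128
RRRRBRBBBRBR: Left { -4,-15/4,-29/8,-57/16,-227/64 }, Right { -453/128,-113/32,-7/2,-3,-2,-1,0 } -> simplest -907/256
RRRRBRBBBRBRB: Left { -4,-15/4,-29/8,-57/16,-227/64,-907/256 }, Right { -453/128,-113/32,-7/2,-3,-2,-1,0 } -> simplest -1813/512
RRRRBRBBBRBRBB: Left { -4,-15/4,-29/8,-57/16,-227/64,-907/256,-1813/512 }, Right { -453/128,-113/32,-7/2,-3,-2,-1,0 } -> simplest -3625/1024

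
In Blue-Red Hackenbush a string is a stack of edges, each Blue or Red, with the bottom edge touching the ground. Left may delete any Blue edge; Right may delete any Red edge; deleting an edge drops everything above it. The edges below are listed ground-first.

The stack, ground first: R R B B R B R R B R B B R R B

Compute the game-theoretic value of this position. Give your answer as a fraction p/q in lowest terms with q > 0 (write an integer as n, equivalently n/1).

-11085/8192

step 1: add R to get R; options L={ (no moves) } R={ 0 } ⇒ -1
step 2: add R to get RR; options L={ (no moves) } R={ -1,0 } ⇒ -2
step 3: add B to get RRB; options L={ -2 } R={ -1,0 } ⇒ -3/2
step 4: add B to get RRBB; options L={ -2,-3/2 } R={ -1,0 } ⇒ -5/4
step 5: add R to get RRBBR; options L={ -2,-3/2 } R={ -5/4,-1,0 } ⇒ -11/8
step 6: add B to get RRBBRB; options L={ -2,-3/2,-11/8 } R={ -5/4,-1,0 } ⇒ -21/16
step 7: add R to get RRBBRBR; options L={ -2,-3/2,-11/8 } R={ -21/16,-5/4,-1,0 } ⇒ -43/32
step 8: add R to get RRBBRBRR; options L={ -2,-3/2,-11/8 } R={ -43/32,-21/16,-5/4,-1,0 } ⇒ -87/64
step 9: add B to get RRBBRBRRB; options L={ -2,-3/2,-11/8,-87/64 } R={ -43/32,-21/16,-5/4,-1,0 } ⇒ -173/128
step 10: add R to get RRBBRBRRBR; options L={ -2,-3/2,-11/8,-87/64 } R={ -173/128,-43/32,-21/16,-5/4,-1,0 } ⇒ -347/256
step 11: add B to get RRBBRBRRBRB; options L={ -2,-3/2,-11/8,-87/64,-347/256 } R={ -173/128,-43/32,-21/16,-5/4,-1,0 } ⇒ -693/512
step 12: add B to get RRBBRBRRBRBB; options L={ -2,-3/2,-11/8,-87/64,-347/256,-693/512 } R={ -173/128,-43/32,-21/16,-5/4,-1,0 } ⇒ -1385/1024
step 13: add R to get RRBBRBRRBRBBR; options L={ -2,-3/2,-11/8,-87/64,-347/256,-693/512 } R={ -1385/1024,-173/128,-43/32,-21/16,-5/4,-1,0 } ⇒ -2771/2048
step 14: add R to get RRBBRBRRBRBBRR; options L={ -2,-3/2,-11/8,-87/64,-347/256,-693/512 } R={ -2771/2048,-1385/1024,-173/128,-43/32,-21/16,-5/4,-1,0 } ⇒ -5543/4096
step 15: add B to get RRBBRBRRBRBBRRB; options L={ -2,-3/2,-11/8,-87/64,-347/256,-693/512,-5543/4096 } R={ -2771/2048,-1385/1024,-173/128,-43/32,-21/16,-5/4,-1,0 } ⇒ -11085/8192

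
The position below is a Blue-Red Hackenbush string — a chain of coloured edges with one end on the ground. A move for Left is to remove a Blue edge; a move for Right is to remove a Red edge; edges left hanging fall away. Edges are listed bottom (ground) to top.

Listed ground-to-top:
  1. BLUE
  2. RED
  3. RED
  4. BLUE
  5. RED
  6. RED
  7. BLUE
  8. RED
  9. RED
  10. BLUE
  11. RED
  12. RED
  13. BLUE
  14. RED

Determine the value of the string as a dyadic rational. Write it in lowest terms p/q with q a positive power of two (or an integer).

Prefix values for BLUE RED RED BLUE RED RED BLUE RED RED BLUE RED RED BLUE RED via {L|R} + simplicity:
val(B) = { 0 | ∅ } ⇒ 1
val(BR) = { 0 | 1 } ⇒ 1/2
val(BRR) = { 0 | 1/2; 1 } ⇒ 1/4
val(BRRB) = { 0; 1/4 | 1/2; 1 } ⇒ 3/8
val(BRRBR) = { 0; 1/4 | 3/8; 1/2; 1 } ⇒ 5/16
val(BRRBRR) = { 0; 1/4 | 5/16; 3/8; 1/2; 1 } ⇒ 9/32
val(BRRBRRB) = { 0; 1/4; 9/32 | 5/16; 3/8; 1/2; 1 } ⇒ 19/64
val(BRRBRRBR) = { 0; 1/4; 9/32 | 19/64; 5/16; 3/8; 1/2; 1 } ⇒ 37/128
val(BRRBRRBRR) = { 0; 1/4; 9/32 | 37/128; 19/64; 5/16; 3/8; 1/2; 1 } ⇒ 73/256
val(BRRBRRBRRB) = { 0; 1/4; 9/32; 73/256 | 37/128; 19/64; 5/16; 3/8; 1/2; 1 } ⇒ 147/512
val(BRRBRRBRRBR) = { 0; 1/4; 9/32; 73/256 | 147/512; 37/128; 19/64; 5/16; 3/8; 1/2; 1 } ⇒ 293/1024
val(BRRBRRBRRBRR) = { 0; 1/4; 9/32; 73/256 | 293/1024; 147/512; 37/128; 19/64; 5/16; 3/8; 1/2; 1 } ⇒ 585/2048
val(BRRBRRBRRBRRB) = { 0; 1/4; 9/32; 73/256; 585/2048 | 293/1024; 147/512; 37/128; 19/64; 5/16; 3/8; 1/2; 1 } ⇒ 1171/4096
val(BRRBRRBRRBRRBR) = { 0; 1/4; 9/32; 73/256; 585/2048 | 1171/4096; 293/1024; 147/512; 37/128; 19/64; 5/16; 3/8; 1/2; 1 } ⇒ 2341/8192

2341/8192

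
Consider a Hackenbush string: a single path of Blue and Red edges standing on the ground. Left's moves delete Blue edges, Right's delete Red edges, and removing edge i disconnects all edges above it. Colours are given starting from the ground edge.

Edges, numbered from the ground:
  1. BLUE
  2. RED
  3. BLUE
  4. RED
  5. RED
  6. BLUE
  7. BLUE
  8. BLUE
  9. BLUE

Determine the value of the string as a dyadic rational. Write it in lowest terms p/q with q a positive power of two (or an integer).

159/256

step 1: add BLUE to get B; options L={ 0 } R={ ∅ } = 1
step 2: add RED to get BR; options L={ 0 } R={ 1 } = 1/2
step 3: add BLUE to get BRB; options L={ 0 1/2 } R={ 1 } = 3/4
step 4: add RED to get BRBR; options L={ 0 1/2 } R={ 3/4 1 } = 5/8
step 5: add RED to get BRBRR; options L={ 0 1/2 } R={ 5/8 3/4 1 } = 9/16
step 6: add BLUE to get BRBRRB; options L={ 0 1/2 9/16 } R={ 5/8 3/4 1 } = 19/32
step 7: add BLUE to get BRBRRBB; options L={ 0 1/2 9/16 19/32 } R={ 5/8 3/4 1 } = 39/64
step 8: add BLUE to get BRBRRBBB; options L={ 0 1/2 9/16 19/32 39/64 } R={ 5/8 3/4 1 } = 79/128
step 9: add BLUE to get BRBRRBBBB; options L={ 0 1/2 9/16 19/32 39/64 79/128 } R={ 5/8 3/4 1 } = 159/256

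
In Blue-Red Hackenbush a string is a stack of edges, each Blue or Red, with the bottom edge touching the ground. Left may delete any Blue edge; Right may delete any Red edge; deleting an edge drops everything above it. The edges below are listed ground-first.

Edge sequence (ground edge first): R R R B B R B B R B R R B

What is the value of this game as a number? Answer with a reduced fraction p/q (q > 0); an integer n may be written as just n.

step 1: add R to get R; options L={ (no moves) } R={ 0 } = -1
step 2: add R to get RR; options L={ (no moves) } R={ -1,0 } = -2
step 3: add R to get RRR; options L={ (no moves) } R={ -2,-1,0 } = -3
step 4: add B to get RRRB; options L={ -3 } R={ -2,-1,0 } = -5/2
step 5: add B to get RRRBB; options L={ -3,-5/2 } R={ -2,-1,0 } = -9/4
step 6: add R to get RRRBBR; options L={ -3,-5/2 } R={ -9/4,-2,-1,0 } = -19/8
step 7: add B to get RRRBBRB; options L={ -3,-5/2,-19/8 } R={ -9/4,-2,-1,0 } = -37/16
step 8: add B to get RRRBBRBB; options L={ -3,-5/2,-19/8,-37/16 } R={ -9/4,-2,-1,0 } = -73/32
step 9: add R to get RRRBBRBBR; options L={ -3,-5/2,-19/8,-37/16 } R={ -73/32,-9/4,-2,-1,0 } = -147/64
step 10: add B to get RRRBBRBBRB; options L={ -3,-5/2,-19/8,-37/16,-147/64 } R={ -73/32,-9/4,-2,-1,0 } = -293/128
step 11: add R to get RRRBBRBBRBR; options L={ -3,-5/2,-19/8,-37/16,-147/64 } R={ -293/128,-73/32,-9/4,-2,-1,0 } = -587/256
step 12: add R to get RRRBBRBBRBRR; options L={ -3,-5/2,-19/8,-37/16,-147/64 } R={ -587/256,-293/128,-73/32,-9/4,-2,-1,0 } = -1175/512
step 13: add B to get RRRBBRBBRBRRB; options L={ -3,-5/2,-19/8,-37/16,-147/64,-1175/512 } R={ -587/256,-293/128,-73/32,-9/4,-2,-1,0 } = -2349/1024

-2349/1024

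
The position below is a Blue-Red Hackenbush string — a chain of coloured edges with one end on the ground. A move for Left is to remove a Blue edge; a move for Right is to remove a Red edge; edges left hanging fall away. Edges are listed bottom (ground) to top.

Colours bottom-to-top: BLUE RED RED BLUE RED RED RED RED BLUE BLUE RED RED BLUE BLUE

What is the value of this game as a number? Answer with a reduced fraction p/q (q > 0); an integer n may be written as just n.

Recurse on prefixes of the 14-edge string BLUE RED RED BLUE RED RED RED RED BLUE BLUE RED RED BLUE BLUE:
step 1: add BLUE to get B; options L={ 0 } R={ · } so 1
step 2: add RED to get BR; options L={ 0 } R={ 1 } so 1/2
step 3: add RED to get BRR; options L={ 0 } R={ 1/2; 1 } so 1/4
step 4: add BLUE to get BRRB; options L={ 0; 1/4 } R={ 1/2; 1 } so 3/8
step 5: add RED to get BRRBR; options L={ 0; 1/4 } R={ 3/8; 1/2; 1 } so 5/16
step 6: add RED to get BRRBRR; options L={ 0; 1/4 } R={ 5/16; 3/8; 1/2; 1 } so 9/32
step 7: add RED to get BRRBRRR; options L={ 0; 1/4 } R={ 9/32; 5/16; 3/8; 1/2; 1 } so 17/64
step 8: add RED to get BRRBRRRR; options L={ 0; 1/4 } R={ 17/64; 9/32; 5/16; 3/8; 1/2; 1 } so 33/128
step 9: add BLUE to get BRRBRRRRB; options L={ 0; 1/4; 33/128 } R={ 17/64; 9/32; 5/16; 3/8; 1/2; 1 } so 67/256
step 10: add BLUE to get BRRBRRRRBB; options L={ 0; 1/4; 33/128; 67/256 } R={ 17/64; 9/32; 5/16; 3/8; 1/2; 1 } so 135/512
step 11: add RED to get BRRBRRRRBBR; options L={ 0; 1/4; 33/128; 67/256 } R={ 135/512; 17/64; 9/32; 5/16; 3/8; 1/2; 1 } so 269/1024
step 12: add RED to get BRRBRRRRBBRR; options L={ 0; 1/4; 33/128; 67/256 } R={ 269/1024; 135/512; 17/64; 9/32; 5/16; 3/8; 1/2; 1 } so 537/2048
step 13: add BLUE to get BRRBRRRRBBRRB; options L={ 0; 1/4; 33/128; 67/256; 537/2048 } R={ 269/1024; 135/512; 17/64; 9/32; 5/16; 3/8; 1/2; 1 } so 1075/4096
step 14: add BLUE to get BRRBRRRRBBRRBB; options L={ 0; 1/4; 33/128; 67/256; 537/2048; 1075/4096 } R={ 269/1024; 135/512; 17/64; 9/32; 5/16; 3/8; 1/2; 1 } so 2151/8192

2151/8192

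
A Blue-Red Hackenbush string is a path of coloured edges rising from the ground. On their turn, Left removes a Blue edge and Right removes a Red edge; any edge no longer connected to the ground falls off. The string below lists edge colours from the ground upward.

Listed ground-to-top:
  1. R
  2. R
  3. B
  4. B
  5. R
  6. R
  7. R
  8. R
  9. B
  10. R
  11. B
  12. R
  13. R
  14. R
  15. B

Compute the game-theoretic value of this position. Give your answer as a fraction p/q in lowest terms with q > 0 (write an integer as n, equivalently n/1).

Prefix values for R R B B R R R R B R B R R R B via {L|R} + simplicity:
step 1: add R to get R; options L={  } R={ 0 } ⇒ -1
step 2: add R to get RR; options L={  } R={ -1; 0 } ⇒ -2
step 3: add B to get RRB; options L={ -2 } R={ -1; 0 } ⇒ -3/2
step 4: add B to get RRBB; options L={ -2; -3/2 } R={ -1; 0 } ⇒ -5/4
step 5: add R to get RRBBR; options L={ -2; -3/2 } R={ -5/4; -1; 0 } ⇒ -11/8
step 6: add R to get RRBBRR; options L={ -2; -3/2 } R={ -11/8; -5/4; -1; 0 } ⇒ -23/16
step 7: add R to get RRBBRRR; options L={ -2; -3/2 } R={ -23/16; -11/8; -5/4; -1; 0 } ⇒ -47/32
step 8: add R to get RRBBRRRR; options L={ -2; -3/2 } R={ -47/32; -23/16; -11/8; -5/4; -1; 0 } ⇒ -95/64
step 9: add B to get RRBBRRRRB; options L={ -2; -3/2; -95/64 } R={ -47/32; -23/16; -11/8; -5/4; -1; 0 } ⇒ -189/128
step 10: add R to get RRBBRRRRBR; options L={ -2; -3/2; -95/64 } R={ -189/128; -47/32; -23/16; -11/8; -5/4; -1; 0 } ⇒ -379/256
step 11: add B to get RRBBRRRRBRB; options L={ -2; -3/2; -95/64; -379/256 } R={ -189/128; -47/32; -23/16; -11/8; -5/4; -1; 0 } ⇒ -757/512
step 12: add R to get RRBBRRRRBRBR; options L={ -2; -3/2; -95/64; -379/256 } R={ -757/512; -189/128; -47/32; -23/16; -11/8; -5/4; -1; 0 } ⇒ -1515/1024
step 13: add R to get RRBBRRRRBRBRR; options L={ -2; -3/2; -95/64; -379/256 } R={ -1515/1024; -757/512; -189/128; -47/32; -23/16; -11/8; -5/4; -1; 0 } ⇒ -3031/2048
step 14: add R to get RRBBRRRRBRBRRR; options L={ -2; -3/2; -95/64; -379/256 } R={ -3031/2048; -1515/1024; -757/512; -189/128; -47/32; -23/16; -11/8; -5/4; -1; 0 } ⇒ -6063/4096
step 15: add B to get RRBBRRRRBRBRRRB; options L={ -2; -3/2; -95/64; -379/256; -6063/4096 } R={ -3031/2048; -1515/1024; -757/512; -189/128; -47/32; -23/16; -11/8; -5/4; -1; 0 } ⇒ -12125/8192

-12125/8192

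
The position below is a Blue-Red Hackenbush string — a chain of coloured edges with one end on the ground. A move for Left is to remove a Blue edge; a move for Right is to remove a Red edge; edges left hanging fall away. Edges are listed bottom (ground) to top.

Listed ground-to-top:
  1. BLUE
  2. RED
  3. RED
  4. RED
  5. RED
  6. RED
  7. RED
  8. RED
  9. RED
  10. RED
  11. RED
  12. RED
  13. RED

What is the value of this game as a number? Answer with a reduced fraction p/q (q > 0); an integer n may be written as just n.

1/4096

Recurse on prefixes of the 13-edge string BLUE RED RED RED RED RED RED RED RED RED RED RED RED:
B: Left { 0 }, Right { (no moves) } ⇒ simplest 1
BR: Left { 0 }, Right { 1 } ⇒ simplest 1/2
BRR: Left { 0 }, Right { 1/2, 1 } ⇒ simplest 1/4
BRRR: Left { 0 }, Right { 1/4, 1/2, 1 } ⇒ simplest 1/8
BRRRR: Left { 0 }, Right { 1/8, 1/4, 1/2, 1 } ⇒ simplest 1/16
BRRRRR: Left { 0 }, Right { 1/16, 1/8, 1/4, 1/2, 1 } ⇒ simplest 1/32
BRRRRRR: Left { 0 }, Right { 1/32, 1/16, 1/8, 1/4, 1/2, 1 } ⇒ simplest 1/64
BRRRRRRR: Left { 0 }, Right { 1/64, 1/32, 1/16, 1/8, 1/4, 1/2, 1 } ⇒ simplest 1/128
BRRRRRRRR: Left { 0 }, Right { 1/128, 1/64, 1/32, 1/16, 1/8, 1/4, 1/2, 1 } ⇒ simplest 1/256
BRRRRRRRRR: Left { 0 }, Right { 1/256, 1/128, 1/64, 1/32, 1/16, 1/8, 1/4, 1/2, 1 } ⇒ simplest 1/512
BRRRRRRRRRR: Left { 0 }, Right { 1/512, 1/256, 1/128, 1/64, 1/32, 1/16, 1/8, 1/4, 1/2, 1 } ⇒ simplest 1/1024
BRRRRRRRRRRR: Left { 0 }, Right { 1/1024, 1/512, 1/256, 1/128, 1/64, 1/32, 1/16, 1/8, 1/4, 1/2, 1 } ⇒ simplest 1/2048
BRRRRRRRRRRRR: Left { 0 }, Right { 1/2048, 1/1024, 1/512, 1/256, 1/128, 1/64, 1/32, 1/16, 1/8, 1/4, 1/2, 1 } ⇒ simplest 1/4096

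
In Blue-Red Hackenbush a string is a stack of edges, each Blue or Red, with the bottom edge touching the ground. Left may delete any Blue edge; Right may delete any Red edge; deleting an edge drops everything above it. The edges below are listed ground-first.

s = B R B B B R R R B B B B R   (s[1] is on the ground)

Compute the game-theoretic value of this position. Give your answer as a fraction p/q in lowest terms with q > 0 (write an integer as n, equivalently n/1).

step 1: add B to get B; options L={ 0 } R={ — } ⇒ 1
step 2: add R to get BR; options L={ 0 } R={ 1 } ⇒ 1/2
step 3: add B to get BRB; options L={ 0; 1/2 } R={ 1 } ⇒ 3/4
step 4: add B to get BRBB; options L={ 0; 1/2; 3/4 } R={ 1 } ⇒ 7/8
step 5: add B to get BRBBB; options L={ 0; 1/2; 3/4; 7/8 } R={ 1 } ⇒ 15/16
step 6: add R to get BRBBBR; options L={ 0; 1/2; 3/4; 7/8 } R={ 15/16; 1 } ⇒ 29/32
step 7: add R to get BRBBBRR; options L={ 0; 1/2; 3/4; 7/8 } R={ 29/32; 15/16; 1 } ⇒ 57/64
step 8: add R to get BRBBBRRR; options L={ 0; 1/2; 3/4; 7/8 } R={ 57/64; 29/32; 15/16; 1 } ⇒ 113/128
step 9: add B to get BRBBBRRRB; options L={ 0; 1/2; 3/4; 7/8; 113/128 } R={ 57/64; 29/32; 15/16; 1 } ⇒ 227/256
step 10: add B to get BRBBBRRRBB; options L={ 0; 1/2; 3/4; 7/8; 113/128; 227/256 } R={ 57/64; 29/32; 15/16; 1 } ⇒ 455/512
step 11: add B to get BRBBBRRRBBB; options L={ 0; 1/2; 3/4; 7/8; 113/128; 227/256; 455/512 } R={ 57/64; 29/32; 15/16; 1 } ⇒ 911/1024
step 12: add B to get BRBBBRRRBBBB; options L={ 0; 1/2; 3/4; 7/8; 113/128; 227/256; 455/512; 911/1024 } R={ 57/64; 29/32; 15/16; 1 } ⇒ 1823/2048
step 13: add R to get BRBBBRRRBBBBR; options L={ 0; 1/2; 3/4; 7/8; 113/128; 227/256; 455/512; 911/1024 } R={ 1823/2048; 57/64; 29/32; 15/16; 1 } ⇒ 3645/4096

3645/4096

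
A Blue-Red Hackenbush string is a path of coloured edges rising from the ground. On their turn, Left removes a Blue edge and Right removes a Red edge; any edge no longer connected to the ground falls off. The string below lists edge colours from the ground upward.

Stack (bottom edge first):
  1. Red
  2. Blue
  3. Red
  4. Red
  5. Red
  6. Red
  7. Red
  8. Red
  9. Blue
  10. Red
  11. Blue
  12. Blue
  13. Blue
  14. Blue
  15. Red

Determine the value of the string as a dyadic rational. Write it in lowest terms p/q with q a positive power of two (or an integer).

-16195/16384

Prefix values for Red Blue Red Red Red Red Red Red Blue Red Blue Blue Blue Blue Red via {L|R} + simplicity:
R: Left { · }, Right { 0 } so simplest -1
RB: Left { -1 }, Right { 0 } so simplest -1/2
RBR: Left { -1 }, Right { -1/2, 0 } so simplest -3/4
RBRR: Left { -1 }, Right { -3/4, -1/2, 0 } so simplest -7/8
RBRRR: Left { -1 }, Right { -7/8, -3/4, -1/2, 0 } so simplest -15/16
RBRRRR: Left { -1 }, Right { -15/16, -7/8, -3/4, -1/2, 0 } so simplest -31/32
RBRRRRR: Left { -1 }, Right { -31/32, -15/16, -7/8, -3/4, -1/2, 0 } so simplest -63/64
RBRRRRRR: Left { -1 }, Right { -63/64, -31/32, -15/16, -7/8, -3/4, -1/2, 0 } so simplest -127/128
RBRRRRRRB: Left { -1, -127/128 }, Right { -63/64, -31/32, -15/16, -7/8, -3/4, -1/2, 0 } so simplest -253/256
RBRRRRRRBR: Left { -1, -127/128 }, Right { -253/256, -63/64, -31/32, -15/16, -7/8, -3/4, -1/2, 0 } so simplest -507/512
RBRRRRRRBRB: Left { -1, -127/128, -507/512 }, Right { -253/256, -63/64, -31/32, -15/16, -7/8, -3/4, -1/2, 0 } so simplest -1013/1024
RBRRRRRRBRBB: Left { -1, -127/128, -507/512, -1013/1024 }, Right { -253/256, -63/64, -31/32, -15/16, -7/8, -3/4, -1/2, 0 } so simplest -2025/2048
RBRRRRRRBRBBB: Left { -1, -127/128, -507/512, -1013/1024, -2025/2048 }, Right { -253/256, -63/64, -31/32, -15/16, -7/8, -3/4, -1/2, 0 } so simplest -4049/4096
RBRRRRRRBRBBBB: Left { -1, -127/128, -507/512, -1013/1024, -2025/2048, -4049/4096 }, Right { -253/256, -63/64, -31/32, -15/16, -7/8, -3/4, -1/2, 0 } so simplest -8097/8192
RBRRRRRRBRBBBBR: Left { -1, -127/128, -507/512, -1013/1024, -2025/2048, -4049/4096 }, Right { -8097/8192, -253/256, -63/64, -31/32, -15/16, -7/8, -3/4, -1/2, 0 } so simplest -16195/16384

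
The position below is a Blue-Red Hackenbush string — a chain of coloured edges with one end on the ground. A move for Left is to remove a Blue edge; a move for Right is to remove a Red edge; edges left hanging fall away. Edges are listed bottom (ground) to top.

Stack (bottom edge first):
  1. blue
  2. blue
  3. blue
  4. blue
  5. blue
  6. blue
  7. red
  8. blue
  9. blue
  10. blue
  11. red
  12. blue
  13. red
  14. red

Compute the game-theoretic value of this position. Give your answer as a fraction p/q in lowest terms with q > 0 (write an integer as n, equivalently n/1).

1513/256

Prefix values for blue blue blue blue blue blue red blue blue blue red blue red red via {L|R} + simplicity:
1 of 14 · b · max L 0 · min R +∞ -> 1
2 of 14 · bb · max L 1 · min R +∞ -> 2
3 of 14 · bbb · max L 2 · min R +∞ -> 3
4 of 14 · bbbb · max L 3 · min R +∞ -> 4
5 of 14 · bbbbb · max L 4 · min R +∞ -> 5
6 of 14 · bbbbbb · max L 5 · min R +∞ -> 6
7 of 14 · bbbbbbr · max L 5 · min R 6 -> 11/2
8 of 14 · bbbbbbrb · max L 11/2 · min R 6 -> 23/4
9 of 14 · bbbbbbrbb · max L 23/4 · min R 6 -> 47/8
10 of 14 · bbbbbbrbbb · max L 47/8 · min R 6 -> 95/16
11 of 14 · bbbbbbrbbbr · max L 47/8 · min R 95/16 -> 189/32
12 of 14 · bbbbbbrbbbrb · max L 189/32 · min R 95/16 -> 379/64
13 of 14 · bbbbbbrbbbrbr · max L 189/32 · min R 379/64 -> 757/128
14 of 14 · bbbbbbrbbbrbrr · max L 189/32 · min R 757/128 -> 1513/256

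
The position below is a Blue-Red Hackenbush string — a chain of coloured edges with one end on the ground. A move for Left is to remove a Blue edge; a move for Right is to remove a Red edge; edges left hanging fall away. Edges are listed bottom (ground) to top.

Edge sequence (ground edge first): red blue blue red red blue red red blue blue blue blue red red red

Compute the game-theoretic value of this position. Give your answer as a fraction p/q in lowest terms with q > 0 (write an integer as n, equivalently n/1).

edge 1 of 15 (red): { — | 0 } ⇒ -1
edge 2 of 15 (blue): { -1 | 0 } ⇒ -1/2
edge 3 of 15 (blue): { -1; -1/2 | 0 } ⇒ -1/4
edge 4 of 15 (red): { -1; -1/2 | -1/4; 0 } ⇒ -3/8
edge 5 of 15 (red): { -1; -1/2 | -3/8; -1/4; 0 } ⇒ -7/16
edge 6 of 15 (blue): { -1; -1/2; -7/16 | -3/8; -1/4; 0 } ⇒ -13/32
edge 7 of 15 (red): { -1; -1/2; -7/16 | -13/32; -3/8; -1/4; 0 } ⇒ -27/64
edge 8 of 15 (red): { -1; -1/2; -7/16 | -27/64; -13/32; -3/8; -1/4; 0 } ⇒ -55/128
edge 9 of 15 (blue): { -1; -1/2; -7/16; -55/128 | -27/64; -13/32; -3/8; -1/4; 0 } ⇒ -109/256
edge 10 of 15 (blue): { -1; -1/2; -7/16; -55/128; -109/256 | -27/64; -13/32; -3/8; -1/4; 0 } ⇒ -217/512
edge 11 of 15 (blue): { -1; -1/2; -7/16; -55/128; -109/256; -217/512 | -27/64; -13/32; -3/8; -1/4; 0 } ⇒ -433/1024
edge 12 of 15 (blue): { -1; -1/2; -7/16; -55/128; -109/256; -217/512; -433/1024 | -27/64; -13/32; -3/8; -1/4; 0 } ⇒ -865/2048
edge 13 of 15 (red): { -1; -1/2; -7/16; -55/128; -109/256; -217/512; -433/1024 | -865/2048; -27/64; -13/32; -3/8; -1/4; 0 } ⇒ -1731/4096
edge 14 of 15 (red): { -1; -1/2; -7/16; -55/128; -109/256; -217/512; -433/1024 | -1731/4096; -865/2048; -27/64; -13/32; -3/8; -1/4; 0 } ⇒ -3463/8192
edge 15 of 15 (red): { -1; -1/2; -7/16; -55/128; -109/256; -217/512; -433/1024 | -3463/8192; -1731/4096; -865/2048; -27/64; -13/32; -3/8; -1/4; 0 } ⇒ -6927/16384

-6927/16384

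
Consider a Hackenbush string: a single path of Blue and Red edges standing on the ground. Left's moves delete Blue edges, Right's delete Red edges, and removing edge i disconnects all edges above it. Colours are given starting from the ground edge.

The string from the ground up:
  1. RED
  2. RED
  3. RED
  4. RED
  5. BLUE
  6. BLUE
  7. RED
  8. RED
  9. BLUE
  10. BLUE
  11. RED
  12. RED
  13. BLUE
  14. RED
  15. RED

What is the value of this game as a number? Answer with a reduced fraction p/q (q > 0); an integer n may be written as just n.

Prefix values for RED RED RED RED BLUE BLUE RED RED BLUE BLUE RED RED BLUE RED RED via {L|R} + simplicity:
value_1 [R]  L=[(no moves)]  R=[0]  = -1
value_2 [RR]  L=[(no moves)]  R=[-1,0]  = -2
value_3 [RRR]  L=[(no moves)]  R=[-2,-1,0]  = -3
value_4 [RRRR]  L=[(no moves)]  R=[-3,-2,-1,0]  = -4
value_5 [RRRRB]  L=[-4]  R=[-3,-2,-1,0]  = -7/2
value_6 [RRRRBB]  L=[-4,-7/2]  R=[-3,-2,-1,0]  = -13/4
value_7 [RRRRBBR]  L=[-4,-7/2]  R=[-13/4,-3,-2,-1,0]  = -27/8
value_8 [RRRRBBRR]  L=[-4,-7/2]  R=[-27/8,-13/4,-3,-2,-1,0]  = -55/16
value_9 [RRRRBBRRB]  L=[-4,-7/2,-55/16]  R=[-27/8,-13/4,-3,-2,-1,0]  = -109/32
value_10 [RRRRBBRRBB]  L=[-4,-7/2,-55/16,-109/32]  R=[-27/8,-13/4,-3,-2,-1,0]  = -217/64
value_11 [RRRRBBRRBBR]  L=[-4,-7/2,-55/16,-109/32]  R=[-217/64,-27/8,-13/4,-3,-2,-1,0]  = -435/128
value_12 [RRRRBBRRBBRR]  L=[-4,-7/2,-55/16,-109/32]  R=[-435/128,-217/64,-27/8,-13/4,-3,-2,-1,0]  = -871/256
value_13 [RRRRBBRRBBRRB]  L=[-4,-7/2,-55/16,-109/32,-871/256]  R=[-435/128,-217/64,-27/8,-13/4,-3,-2,-1,0]  = -1741/512
value_14 [RRRRBBRRBBRRBR]  L=[-4,-7/2,-55/16,-109/32,-871/256]  R=[-1741/512,-435/128,-217/64,-27/8,-13/4,-3,-2,-1,0]  = -3483/1024
value_15 [RRRRBBRRBBRRBRR]  L=[-4,-7/2,-55/16,-109/32,-871/256]  R=[-3483/1024,-1741/512,-435/128,-217/64,-27/8,-13/4,-3,-2,-1,0]  = -6967/2048

-6967/2048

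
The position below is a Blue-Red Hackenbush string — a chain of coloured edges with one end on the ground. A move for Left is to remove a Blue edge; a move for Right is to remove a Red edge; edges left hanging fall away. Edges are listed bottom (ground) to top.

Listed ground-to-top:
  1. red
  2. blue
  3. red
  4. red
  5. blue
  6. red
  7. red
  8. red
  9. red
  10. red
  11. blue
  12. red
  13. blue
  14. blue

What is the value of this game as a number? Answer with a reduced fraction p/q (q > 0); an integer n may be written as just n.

-7145/8192

Recurse on prefixes of the 14-edge string red blue red red blue red red red red red blue red blue blue:
1 of 14 · r · max L −∞ · min R 0 — -1
2 of 14 · rb · max L -1 · min R 0 — -1/2
3 of 14 · rbr · max L -1 · min R -1/2 — -3/4
4 of 14 · rbrr · max L -1 · min R -3/4 — -7/8
5 of 14 · rbrrb · max L -7/8 · min R -3/4 — -13/16
6 of 14 · rbrrbr · max L -7/8 · min R -13/16 — -27/32
7 of 14 · rbrrbrr · max L -7/8 · min R -27/32 — -55/64
8 of 14 · rbrrbrrr · max L -7/8 · min R -55/64 — -111/128
9 of 14 · rbrrbrrrr · max L -7/8 · min R -111/128 — -223/256
10 of 14 · rbrrbrrrrr · max L -7/8 · min R -223/256 — -447/512
11 of 14 · rbrrbrrrrrb · max L -447/512 · min R -223/256 — -893/1024
12 of 14 · rbrrbrrrrrbr · max L -447/512 · min R -893/1024 — -1787/2048
13 of 14 · rbrrbrrrrrbrb · max L -1787/2048 · min R -893/1024 — -3573/4096
14 of 14 · rbrrbrrrrrbrbb · max L -3573/4096 · min R -893/1024 — -7145/8192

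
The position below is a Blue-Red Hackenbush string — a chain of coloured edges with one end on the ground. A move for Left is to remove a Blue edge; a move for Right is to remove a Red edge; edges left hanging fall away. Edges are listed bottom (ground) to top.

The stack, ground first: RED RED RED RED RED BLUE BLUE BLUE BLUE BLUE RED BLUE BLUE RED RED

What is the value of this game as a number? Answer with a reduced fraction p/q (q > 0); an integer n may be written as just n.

-4135/1024

Recurse on prefixes of the 15-edge string RED RED RED RED RED BLUE BLUE BLUE BLUE BLUE RED BLUE BLUE RED RED:
edge 1 of 15 (RED): {  | 0 } so -1
edge 2 of 15 (RED): {  | -1, 0 } so -2
edge 3 of 15 (RED): {  | -2, -1, 0 } so -3
edge 4 of 15 (RED): {  | -3, -2, -1, 0 } so -4
edge 5 of 15 (RED): {  | -4, -3, -2, -1, 0 } so -5
edge 6 of 15 (BLUE): { -5 | -4, -3, -2, -1, 0 } so -9/2
edge 7 of 15 (BLUE): { -5, -9/2 | -4, -3, -2, -1, 0 } so -17/4
edge 8 of 15 (BLUE): { -5, -9/2, -17/4 | -4, -3, -2, -1, 0 } so -33/8
edge 9 of 15 (BLUE): { -5, -9/2, -17/4, -33/8 | -4, -3, -2, -1, 0 } so -65/16
edge 10 of 15 (BLUE): { -5, -9/2, -17/4, -33/8, -65/16 | -4, -3, -2, -1, 0 } so -129/32
edge 11 of 15 (RED): { -5, -9/2, -17/4, -33/8, -65/16 | -129/32, -4, -3, -2, -1, 0 } so -259/64
edge 12 of 15 (BLUE): { -5, -9/2, -17/4, -33/8, -65/16, -259/64 | -129/32, -4, -3, -2, -1, 0 } so -517/128
edge 13 of 15 (BLUE): { -5, -9/2, -17/4, -33/8, -65/16, -259/64, -517/128 | -129/32, -4, -3, -2, -1, 0 } so -1033/256
edge 14 of 15 (RED): { -5, -9/2, -17/4, -33/8, -65/16, -259/64, -517/128 | -1033/256, -129/32, -4, -3, -2, -1, 0 } so -2067/512
edge 15 of 15 (RED): { -5, -9/2, -17/4, -33/8, -65/16, -259/64, -517/128 | -2067/512, -1033/256, -129/32, -4, -3, -2, -1, 0 } so -4135/1024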